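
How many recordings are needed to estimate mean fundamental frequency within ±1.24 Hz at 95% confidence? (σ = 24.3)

n = (z*σ/E)² = (1.96×24.3/1.24)² = 1475.3 → n = 1476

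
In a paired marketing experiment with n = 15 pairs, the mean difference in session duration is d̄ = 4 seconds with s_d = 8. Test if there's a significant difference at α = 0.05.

t = d̄/(s_d/√n) = 4/(8/√15) = 1.936. df = 14, critical t = ±2.145. Fail to reject H₀.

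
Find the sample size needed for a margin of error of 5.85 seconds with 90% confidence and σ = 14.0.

n = (z*σ/E)² = (1.645×14.0/5.85)² = 15.5 → n = 16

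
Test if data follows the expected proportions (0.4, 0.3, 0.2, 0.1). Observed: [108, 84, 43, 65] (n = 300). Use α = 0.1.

Expected: [120.0, 90.0, 60.0, 30.0]. χ² = 47.25. df = 3, critical = 6.251. Reject H₀.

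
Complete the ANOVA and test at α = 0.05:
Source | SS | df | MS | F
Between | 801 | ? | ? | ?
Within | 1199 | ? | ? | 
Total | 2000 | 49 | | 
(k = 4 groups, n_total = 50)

df_between = 3, df_within = 46. MS_between = 267.0, MS_within = 26.07. F = 10.244, F_crit ≈ 2.807. Reject H₀.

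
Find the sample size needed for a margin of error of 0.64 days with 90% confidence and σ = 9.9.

n = (z*σ/E)² = (1.645×9.9/0.64)² = 647.5 → n = 648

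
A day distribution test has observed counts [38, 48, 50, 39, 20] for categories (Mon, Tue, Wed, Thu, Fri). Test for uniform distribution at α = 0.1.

Expected = 39 each. χ² = Σ(O-E)²/E = 14.462. df = 4, critical value = 7.779. Reject H₀.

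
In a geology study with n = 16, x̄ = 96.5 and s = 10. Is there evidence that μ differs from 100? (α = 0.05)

t = (x̄ - μ₀)/(s/√n) = (96.5 - 100)/(10/√16) = -1.4. df = 15, critical t = ±2.131. Fail to reject H₀.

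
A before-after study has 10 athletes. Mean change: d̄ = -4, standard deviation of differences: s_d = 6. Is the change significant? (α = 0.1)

t = d̄/(s_d/√n) = -4/(6/√10) = -2.108. df = 9, critical t = ±1.833. Reject H₀.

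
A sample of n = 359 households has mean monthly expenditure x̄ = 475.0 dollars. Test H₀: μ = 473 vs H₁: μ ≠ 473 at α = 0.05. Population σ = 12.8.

z = (x̄ - μ₀)/(σ/√n) = (475.0 - 473)/(12.8/√359) = 2.961. Critical value: ±1.96. Since |2.961| > 1.96, Reject H₀.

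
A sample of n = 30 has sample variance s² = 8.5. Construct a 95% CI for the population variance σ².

df = 29. χ²_{0.025} = 45.722, χ²_{0.975} = 16.047. CI for σ² = ((n-1)s²/χ²_{α/2}, (n-1)s²/χ²_{1-α/2}) = (29·8.5/45.722, 29·8.5/16.047) = (5.39, 15.36)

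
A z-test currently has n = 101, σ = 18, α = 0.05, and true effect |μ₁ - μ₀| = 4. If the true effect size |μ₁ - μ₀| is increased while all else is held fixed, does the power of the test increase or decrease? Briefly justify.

Power increases: a larger true effect increases the non-centrality λ = |μ₁ - μ₀|/(σ/√n).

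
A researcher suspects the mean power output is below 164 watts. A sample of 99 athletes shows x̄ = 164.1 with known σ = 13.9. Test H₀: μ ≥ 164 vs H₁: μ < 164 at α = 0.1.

z = 0.072. Critical value: -1.28. Fail to reject H₀.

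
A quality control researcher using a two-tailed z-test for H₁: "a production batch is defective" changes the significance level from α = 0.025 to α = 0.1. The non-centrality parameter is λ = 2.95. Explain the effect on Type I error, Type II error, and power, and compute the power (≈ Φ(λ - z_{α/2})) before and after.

Increasing α from 0.025 to 0.1:
• Type I error rate increases (α is the Type I rate by definition).
• Critical value moves from z_{α/2} = 2.241 to 1.645, so power = Φ(λ - z_{α/2}) goes from Φ(2.95 - 2.241) = 0.761 to Φ(2.95 - 1.645) = 0.904.
• Type II error rate β = 1 - power therefore decreases (0.239 → 0.096).
Appropriate when false negatives are costly — here, shipping a defective batch — faulty products reach customers.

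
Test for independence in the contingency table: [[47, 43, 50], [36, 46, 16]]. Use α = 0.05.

χ² = 12.037. df = 2, critical = 5.991. Reject H₀. Variables are dependent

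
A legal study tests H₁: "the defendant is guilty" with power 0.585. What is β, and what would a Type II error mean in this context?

β = 1 - power = 1 - 0.585 = 0.415. A Type II error is failing to reject H₀ when H₀ is false (false negative) — here, failing to conclude that the defendant is guilty when in fact it is true. Consequence: acquitting a guilty person.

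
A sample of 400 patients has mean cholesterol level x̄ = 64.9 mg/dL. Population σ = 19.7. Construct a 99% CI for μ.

CI = x̄ ± z*(σ/√n) = 64.9 ± 2.576(19.7/√400) = 64.9 ± 2.54 = (62.36, 67.44)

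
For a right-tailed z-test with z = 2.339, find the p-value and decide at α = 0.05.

p = P(Z > 2.339) = 1 - Φ(2.339) ≈ 0.0097. Since p < 0.05, reject H₀ (significant) at α = 0.05.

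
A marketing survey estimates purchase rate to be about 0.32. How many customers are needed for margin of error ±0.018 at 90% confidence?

n = z²p(1-p)/E² = 1.645²×0.32×0.68/0.018² = 1817.4 → n = 1818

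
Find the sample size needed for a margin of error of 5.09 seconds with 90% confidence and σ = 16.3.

n = (z*σ/E)² = (1.645×16.3/5.09)² = 27.8 → n = 28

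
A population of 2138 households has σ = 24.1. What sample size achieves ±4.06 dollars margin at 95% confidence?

Without FPC: n₀ = (1.96×24.1/4.06)² = 135.361. With FPC: n = n₀N/(n₀+N-1) = 127.4 → n = 128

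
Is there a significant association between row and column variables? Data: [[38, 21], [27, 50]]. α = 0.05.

χ² = 11.526. df = 1, critical = 3.841. Reject H₀. Variables are dependent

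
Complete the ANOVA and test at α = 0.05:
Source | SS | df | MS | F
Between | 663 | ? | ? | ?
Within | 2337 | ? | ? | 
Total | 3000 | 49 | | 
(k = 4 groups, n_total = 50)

df_between = 3, df_within = 46. MS_between = 221.0, MS_within = 50.8. F = 4.35, F_crit ≈ 2.807. Reject H₀.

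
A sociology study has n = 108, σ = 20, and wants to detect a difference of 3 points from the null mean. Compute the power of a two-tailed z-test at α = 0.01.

SE = σ/√n = 20/√108 = 1.925. Non-centrality λ = d/SE = 3/1.925 = 1.559. Power ≈ Φ(λ - z_{α/2}) = Φ(1.559 - 2.576) = Φ(-1.017) = 0.155.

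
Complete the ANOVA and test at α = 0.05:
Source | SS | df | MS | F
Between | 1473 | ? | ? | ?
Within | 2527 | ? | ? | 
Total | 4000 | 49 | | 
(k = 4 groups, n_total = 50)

df_between = 3, df_within = 46. MS_between = 491.0, MS_within = 54.93. F = 8.938, F_crit ≈ 2.807. Reject H₀.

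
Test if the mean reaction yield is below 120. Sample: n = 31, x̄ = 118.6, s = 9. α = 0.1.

t = (118.6 - 120)/(9/√31) = -0.866, df = 30. Critical t = -1.31. Fail to reject H₀.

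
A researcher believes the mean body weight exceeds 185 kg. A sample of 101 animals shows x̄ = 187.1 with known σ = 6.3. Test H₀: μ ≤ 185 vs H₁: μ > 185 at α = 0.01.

z = 3.35. Critical value: 2.33. Reject H₀.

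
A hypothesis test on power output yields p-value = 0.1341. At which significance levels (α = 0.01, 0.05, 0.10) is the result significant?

p = 0.1341. Not significant at any of the given levels.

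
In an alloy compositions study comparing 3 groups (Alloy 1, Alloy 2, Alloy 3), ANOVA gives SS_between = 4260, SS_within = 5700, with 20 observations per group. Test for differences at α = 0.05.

df_between = 2, df_within = 57. F = MS_between/MS_within = 2130.0/100.0 = 21.3. F_crit ≈ 3.159. Reject H₀. At least one mean differs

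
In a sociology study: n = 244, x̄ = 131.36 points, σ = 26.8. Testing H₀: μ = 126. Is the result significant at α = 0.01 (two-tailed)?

z = (131.36 - 126)/(26.8/√244) = 3.124. Since |z| > 2.576, significant at α = 0.01.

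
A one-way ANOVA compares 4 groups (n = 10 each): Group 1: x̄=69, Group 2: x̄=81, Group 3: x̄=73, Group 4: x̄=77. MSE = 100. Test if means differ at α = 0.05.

Grand mean = 75.0. SS_between = 800.0, MS_between = 266.67. F = 2.667, F_crit ≈ 2.866. Fail to reject H₀.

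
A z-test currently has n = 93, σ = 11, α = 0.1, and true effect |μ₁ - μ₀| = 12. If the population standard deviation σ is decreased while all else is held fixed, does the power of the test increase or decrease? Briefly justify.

Power increases: a smaller σ shrinks the standard error σ/√n, moving the sampling distribution under H₁ further from the critical value.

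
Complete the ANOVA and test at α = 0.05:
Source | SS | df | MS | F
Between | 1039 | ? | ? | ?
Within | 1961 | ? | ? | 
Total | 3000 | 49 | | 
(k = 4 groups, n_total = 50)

df_between = 3, df_within = 46. MS_between = 346.33, MS_within = 42.63. F = 8.124, F_crit ≈ 2.807. Reject H₀.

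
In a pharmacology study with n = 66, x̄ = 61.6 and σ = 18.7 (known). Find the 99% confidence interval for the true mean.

CI = x̄ ± z*(σ/√n) = 61.6 ± 2.576(18.7/√66) = 61.6 ± 5.93 = (55.67, 67.53)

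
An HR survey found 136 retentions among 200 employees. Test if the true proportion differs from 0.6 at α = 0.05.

p̂ = 0.68, p₀ = 0.6. z = (p̂ - p₀)/√(p₀(1-p₀)/n) = 2.309. Critical: ±1.96. Reject H₀.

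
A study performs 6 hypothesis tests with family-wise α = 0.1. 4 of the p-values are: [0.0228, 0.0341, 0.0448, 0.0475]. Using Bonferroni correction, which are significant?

Bonferroni α = 0.1/6 = 0.01667. None of the given p-values are significant.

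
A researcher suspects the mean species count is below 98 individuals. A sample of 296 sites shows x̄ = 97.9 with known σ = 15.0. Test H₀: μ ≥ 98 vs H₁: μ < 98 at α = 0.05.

z = -0.115. Critical value: -1.645. Fail to reject H₀.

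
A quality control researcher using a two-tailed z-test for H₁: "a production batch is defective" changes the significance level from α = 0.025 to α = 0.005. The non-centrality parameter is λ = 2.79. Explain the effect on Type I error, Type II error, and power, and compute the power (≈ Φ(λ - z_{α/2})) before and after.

Decreasing α from 0.025 to 0.005:
• Type I error rate decreases (α is the Type I rate by definition).
• Critical value moves from z_{α/2} = 2.241 to 2.807, so power = Φ(λ - z_{α/2}) goes from Φ(2.79 - 2.241) = 0.708 to Φ(2.79 - 2.807) = 0.493.
• Type II error rate β = 1 - power therefore increases (0.292 → 0.507).
Appropriate when false positives are costly — here, scrapping a good batch — wasted material and cost for no reason.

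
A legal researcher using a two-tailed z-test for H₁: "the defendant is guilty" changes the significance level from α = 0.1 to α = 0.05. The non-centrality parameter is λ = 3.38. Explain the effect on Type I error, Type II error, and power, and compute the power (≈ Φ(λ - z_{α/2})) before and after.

Decreasing α from 0.1 to 0.05:
• Type I error rate decreases (α is the Type I rate by definition).
• Critical value moves from z_{α/2} = 1.645 to 1.96, so power = Φ(λ - z_{α/2}) goes from Φ(3.38 - 1.645) = 0.959 to Φ(3.38 - 1.96) = 0.922.
• Type II error rate β = 1 - power therefore increases (0.041 → 0.078).
Appropriate when false positives are costly — here, convicting an innocent person.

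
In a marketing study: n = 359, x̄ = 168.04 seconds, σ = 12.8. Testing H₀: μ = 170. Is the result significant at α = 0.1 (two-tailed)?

z = (168.04 - 170)/(12.8/√359) = -2.901. Since |z| > 1.645, significant at α = 0.1.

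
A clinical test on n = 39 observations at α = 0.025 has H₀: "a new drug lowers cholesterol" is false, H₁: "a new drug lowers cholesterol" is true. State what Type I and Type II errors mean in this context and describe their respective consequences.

Type I (false positive): concluding that a new drug lowers cholesterol when it is not — approving an ineffective drug — patients take a useless medication and may skip effective alternatives. Type II (false negative): failing to conclude that a new drug lowers cholesterol when it is — shelving an effective drug — patients miss out on a treatment that would have helped. Which is costlier depends on domain priorities and is a judgement call rather than a statistical fact.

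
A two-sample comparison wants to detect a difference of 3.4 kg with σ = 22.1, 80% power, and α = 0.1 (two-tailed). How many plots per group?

n per group = 2(z_α/2 + z_β)²σ²/d² = 2×(1.645 + 0.84)²×22.1²/3.4² = 521.8 → n = 522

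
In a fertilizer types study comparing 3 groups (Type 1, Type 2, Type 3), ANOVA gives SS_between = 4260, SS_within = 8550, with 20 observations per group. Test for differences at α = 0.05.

df_between = 2, df_within = 57. F = MS_between/MS_within = 2130.0/150.0 = 14.2. F_crit ≈ 3.159. Reject H₀. At least one mean differs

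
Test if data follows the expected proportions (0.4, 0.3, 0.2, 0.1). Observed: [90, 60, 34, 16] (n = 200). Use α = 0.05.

Expected: [80.0, 60.0, 40.0, 20.0]. χ² = 2.95. df = 3, critical = 7.815. Fail to reject H₀.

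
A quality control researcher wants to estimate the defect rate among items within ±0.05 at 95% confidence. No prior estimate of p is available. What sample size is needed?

Conservative approach: use p = 0.5 (maximizes p(1-p) = 0.25). n = z²(0.25)/E² = 1.96²×0.25/0.05² = 384.2 → n = 385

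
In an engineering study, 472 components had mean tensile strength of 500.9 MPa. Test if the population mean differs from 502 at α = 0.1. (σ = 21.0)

z = (x̄ - μ₀)/(σ/√n) = (500.9 - 502)/(21.0/√472) = -1.138. Critical value: ±1.645. Since |-1.138| ≤ 1.645, Fail to reject H₀.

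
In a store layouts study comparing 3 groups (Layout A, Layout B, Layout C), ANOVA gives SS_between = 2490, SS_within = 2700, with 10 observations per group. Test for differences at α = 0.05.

df_between = 2, df_within = 27. F = MS_between/MS_within = 1245.0/100.0 = 12.45. F_crit ≈ 3.354. Reject H₀. At least one mean differs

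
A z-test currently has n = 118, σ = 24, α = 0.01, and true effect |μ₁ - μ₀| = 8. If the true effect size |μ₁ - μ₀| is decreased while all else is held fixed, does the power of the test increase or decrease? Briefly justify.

Power decreases: a smaller true effect decreases the non-centrality λ = |μ₁ - μ₀|/(σ/√n).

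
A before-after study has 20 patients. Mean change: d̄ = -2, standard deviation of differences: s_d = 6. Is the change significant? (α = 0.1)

t = d̄/(s_d/√n) = -2/(6/√20) = -1.491. df = 19, critical t = ±1.729. Fail to reject H₀.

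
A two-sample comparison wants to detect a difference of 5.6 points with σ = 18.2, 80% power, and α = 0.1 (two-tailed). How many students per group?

n per group = 2(z_α/2 + z_β)²σ²/d² = 2×(1.645 + 0.84)²×18.2²/5.6² = 130.5 → n = 131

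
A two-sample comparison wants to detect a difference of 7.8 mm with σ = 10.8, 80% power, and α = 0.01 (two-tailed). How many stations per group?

n per group = 2(z_α/2 + z_β)²σ²/d² = 2×(2.576 + 0.84)²×10.8²/7.8² = 44.7 → n = 45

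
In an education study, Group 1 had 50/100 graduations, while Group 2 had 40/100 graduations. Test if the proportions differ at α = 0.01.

p̂₁ = 0.5, p̂₂ = 0.4, pooled p̂ = 0.45. z = 1.421. Critical: ±2.576. Fail to reject H₀.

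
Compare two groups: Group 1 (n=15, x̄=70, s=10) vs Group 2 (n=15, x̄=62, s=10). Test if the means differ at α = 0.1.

Pooled sp = 10.0. t = 2.191, df = 28. Critical t = ±1.701. Reject H₀.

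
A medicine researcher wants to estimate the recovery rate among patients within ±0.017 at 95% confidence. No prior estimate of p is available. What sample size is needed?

Conservative approach: use p = 0.5 (maximizes p(1-p) = 0.25). n = z²(0.25)/E² = 1.96²×0.25/0.017² = 3323.2 → n = 3324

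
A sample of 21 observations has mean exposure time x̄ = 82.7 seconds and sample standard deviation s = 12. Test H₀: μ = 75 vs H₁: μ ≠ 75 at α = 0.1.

t = (x̄ - μ₀)/(s/√n) = (82.7 - 75)/(12/√21) = 2.94. df = 20, critical t = ±1.725. Reject H₀.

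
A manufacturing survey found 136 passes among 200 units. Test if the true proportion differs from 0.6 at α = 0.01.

p̂ = 0.68, p₀ = 0.6. z = (p̂ - p₀)/√(p₀(1-p₀)/n) = 2.309. Critical: ±2.576. Fail to reject H₀.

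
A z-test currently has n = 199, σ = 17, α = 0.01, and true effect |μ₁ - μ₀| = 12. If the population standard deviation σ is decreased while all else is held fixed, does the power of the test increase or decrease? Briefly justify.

Power increases: a smaller σ shrinks the standard error σ/√n, moving the sampling distribution under H₁ further from the critical value.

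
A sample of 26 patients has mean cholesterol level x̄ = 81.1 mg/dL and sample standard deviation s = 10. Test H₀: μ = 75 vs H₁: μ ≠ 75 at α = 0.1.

t = (x̄ - μ₀)/(s/√n) = (81.1 - 75)/(10/√26) = 3.11. df = 25, critical t = ±1.708. Reject H₀.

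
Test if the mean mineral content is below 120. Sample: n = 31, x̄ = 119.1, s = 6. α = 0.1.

t = (119.1 - 120)/(6/√31) = -0.835, df = 30. Critical t = -1.31. Fail to reject H₀.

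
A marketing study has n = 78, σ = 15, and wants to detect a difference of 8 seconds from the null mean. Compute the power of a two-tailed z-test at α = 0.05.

SE = σ/√n = 15/√78 = 1.698. Non-centrality λ = d/SE = 8/1.698 = 4.71. Power ≈ Φ(λ - z_{α/2}) = Φ(4.71 - 1.96) = Φ(2.75) = 0.997.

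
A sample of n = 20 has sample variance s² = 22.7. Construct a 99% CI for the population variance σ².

df = 19. χ²_{0.005} = 38.582, χ²_{0.995} = 6.844. CI for σ² = ((n-1)s²/χ²_{α/2}, (n-1)s²/χ²_{1-α/2}) = (19·22.7/38.582, 19·22.7/6.844) = (11.18, 63.02)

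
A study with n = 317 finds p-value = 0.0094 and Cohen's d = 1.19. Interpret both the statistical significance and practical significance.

Statistically significant (p = 0.0094 < 0.05). Cohen's d = 1.19 indicates a large effect size. Both statistical and practical significance should be considered.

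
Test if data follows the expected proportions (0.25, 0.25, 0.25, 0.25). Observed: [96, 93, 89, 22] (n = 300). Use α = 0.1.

Expected: [75.0, 75.0, 75.0, 75.0]. χ² = 50.267. df = 3, critical = 6.251. Reject H₀.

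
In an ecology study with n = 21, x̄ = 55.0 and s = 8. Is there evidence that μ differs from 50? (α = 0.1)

t = (x̄ - μ₀)/(s/√n) = (55.0 - 50)/(8/√21) = 2.864. df = 20, critical t = ±1.725. Reject H₀.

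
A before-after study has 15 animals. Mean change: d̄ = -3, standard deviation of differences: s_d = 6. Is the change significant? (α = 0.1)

t = d̄/(s_d/√n) = -3/(6/√15) = -1.936. df = 14, critical t = ±1.761. Reject H₀.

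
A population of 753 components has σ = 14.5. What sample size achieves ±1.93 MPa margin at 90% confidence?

Without FPC: n₀ = (1.645×14.5/1.93)² = 152.74. With FPC: n = n₀N/(n₀+N-1) = 127.1 → n = 128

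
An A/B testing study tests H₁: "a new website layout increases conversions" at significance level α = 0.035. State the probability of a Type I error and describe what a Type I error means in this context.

P(Type I error) = α = 0.035. A Type I error is rejecting H₀ when H₀ is actually true (false positive) — here, concluding that a new website layout increases conversions when in fact this is not the case. Consequence: rolling out a layout that doesn't actually help — wasted engineering effort.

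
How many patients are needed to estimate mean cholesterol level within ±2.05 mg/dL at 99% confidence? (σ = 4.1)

n = (z*σ/E)² = (2.576×4.1/2.05)² = 26.5 → n = 27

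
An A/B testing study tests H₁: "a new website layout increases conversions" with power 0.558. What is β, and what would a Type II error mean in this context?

β = 1 - power = 1 - 0.558 = 0.442. A Type II error is failing to reject H₀ when H₀ is false (false negative) — here, failing to conclude that a new website layout increases conversions when in fact it is true. Consequence: discarding a layout that would have improved conversions — lost revenue.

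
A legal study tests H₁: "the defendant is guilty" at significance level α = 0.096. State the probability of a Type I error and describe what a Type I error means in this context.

P(Type I error) = α = 0.096. A Type I error is rejecting H₀ when H₀ is actually true (false positive) — here, concluding that the defendant is guilty when in fact this is not the case. Consequence: convicting an innocent person.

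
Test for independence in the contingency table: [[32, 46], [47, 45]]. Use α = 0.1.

χ² = 1.718. df = 1, critical = 2.706. Fail to reject H₀. No evidence of dependence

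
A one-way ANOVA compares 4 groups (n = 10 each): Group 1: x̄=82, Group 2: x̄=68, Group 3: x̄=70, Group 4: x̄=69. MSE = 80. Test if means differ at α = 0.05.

Grand mean = 72.25. SS_between = 1287.5, MS_between = 429.17. F = 5.365, F_crit ≈ 2.866. Reject H₀.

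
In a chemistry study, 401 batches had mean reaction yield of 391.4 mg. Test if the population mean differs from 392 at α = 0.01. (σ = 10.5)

z = (x̄ - μ₀)/(σ/√n) = (391.4 - 392)/(10.5/√401) = -1.144. Critical value: ±2.576. Since |-1.144| ≤ 2.576, Fail to reject H₀.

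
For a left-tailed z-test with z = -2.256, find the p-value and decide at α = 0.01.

p = P(Z < -2.256) = Φ(-2.256) ≈ 0.012. Since p ≥ 0.01, fail to reject H₀ (not significant) at α = 0.01.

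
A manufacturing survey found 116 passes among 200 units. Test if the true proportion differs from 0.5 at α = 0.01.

p̂ = 0.58, p₀ = 0.5. z = (p̂ - p₀)/√(p₀(1-p₀)/n) = 2.263. Critical: ±2.576. Fail to reject H₀.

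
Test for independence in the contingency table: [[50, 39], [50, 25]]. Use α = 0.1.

χ² = 1.881. df = 1, critical = 2.706. Fail to reject H₀. No evidence of dependence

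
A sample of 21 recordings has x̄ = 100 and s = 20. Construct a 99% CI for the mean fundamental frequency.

CI = x̄ ± t*(s/√n) = 100 ± 2.845(20/√21) = (87.58, 112.42)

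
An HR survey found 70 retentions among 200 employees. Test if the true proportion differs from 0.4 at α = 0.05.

p̂ = 0.35, p₀ = 0.4. z = (p̂ - p₀)/√(p₀(1-p₀)/n) = -1.443. Critical: ±1.96. Fail to reject H₀.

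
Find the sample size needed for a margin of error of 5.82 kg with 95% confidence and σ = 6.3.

n = (z*σ/E)² = (1.96×6.3/5.82)² = 4.5 → n = 5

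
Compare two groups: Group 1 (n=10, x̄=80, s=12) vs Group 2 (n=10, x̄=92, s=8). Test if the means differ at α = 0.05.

Pooled sp = 10.2. t = -2.631, df = 18. Critical t = ±2.101. Reject H₀.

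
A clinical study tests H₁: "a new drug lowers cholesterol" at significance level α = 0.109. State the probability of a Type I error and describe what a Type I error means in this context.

P(Type I error) = α = 0.109. A Type I error is rejecting H₀ when H₀ is actually true (false positive) — here, concluding that a new drug lowers cholesterol when in fact this is not the case. Consequence: approving an ineffective drug — patients take a useless medication and may skip effective alternatives.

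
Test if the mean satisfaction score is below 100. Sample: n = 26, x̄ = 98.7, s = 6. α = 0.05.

t = (98.7 - 100)/(6/√26) = -1.105, df = 25. Critical t = -1.708. Fail to reject H₀.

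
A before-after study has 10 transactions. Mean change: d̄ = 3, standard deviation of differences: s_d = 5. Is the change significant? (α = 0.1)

t = d̄/(s_d/√n) = 3/(5/√10) = 1.897. df = 9, critical t = ±1.833. Reject H₀.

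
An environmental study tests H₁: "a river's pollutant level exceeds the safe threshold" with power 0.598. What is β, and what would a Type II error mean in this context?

β = 1 - power = 1 - 0.598 = 0.402. A Type II error is failing to reject H₀ when H₀ is false (false negative) — here, failing to conclude that a river's pollutant level exceeds the safe threshold when in fact it is true. Consequence: allowing unsafe pollution to continue.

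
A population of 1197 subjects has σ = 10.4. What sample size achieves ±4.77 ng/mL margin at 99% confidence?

Without FPC: n₀ = (2.576×10.4/4.77)² = 31.544. With FPC: n = n₀N/(n₀+N-1) = 30.8 → n = 31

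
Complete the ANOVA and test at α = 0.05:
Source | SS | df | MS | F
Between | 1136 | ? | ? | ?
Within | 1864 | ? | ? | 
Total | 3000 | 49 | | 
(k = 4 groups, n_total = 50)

df_between = 3, df_within = 46. MS_between = 378.67, MS_within = 40.52. F = 9.345, F_crit ≈ 2.807. Reject H₀.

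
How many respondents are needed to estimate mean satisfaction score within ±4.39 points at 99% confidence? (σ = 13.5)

n = (z*σ/E)² = (2.576×13.5/4.39)² = 62.8 → n = 63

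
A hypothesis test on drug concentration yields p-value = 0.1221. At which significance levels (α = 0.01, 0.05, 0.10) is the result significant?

p = 0.1221. Not significant at any of the given levels.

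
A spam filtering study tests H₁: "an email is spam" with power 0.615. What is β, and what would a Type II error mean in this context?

β = 1 - power = 1 - 0.615 = 0.385. A Type II error is failing to reject H₀ when H₀ is false (false negative) — here, failing to conclude that an email is spam when in fact it is true. Consequence: a spam email lands in the inbox.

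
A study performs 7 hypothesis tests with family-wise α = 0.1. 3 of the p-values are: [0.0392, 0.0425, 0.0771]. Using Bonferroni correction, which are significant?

Bonferroni α = 0.1/7 = 0.01429. None of the given p-values are significant.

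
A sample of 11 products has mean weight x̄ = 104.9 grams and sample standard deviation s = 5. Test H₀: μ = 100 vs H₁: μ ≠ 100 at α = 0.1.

t = (x̄ - μ₀)/(s/√n) = (104.9 - 100)/(5/√11) = 3.25. df = 10, critical t = ±1.812. Reject H₀.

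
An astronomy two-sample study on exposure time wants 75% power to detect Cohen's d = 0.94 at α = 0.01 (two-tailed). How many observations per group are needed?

z_{α/2} = 2.576, z_β = Φ⁻¹(0.75) = 0.674. For large effect (d = 0.94): n per group = 2(z_{α/2} + z_β)²/d² = 2(2.576 + 0.674)²/0.94² = 23.9 → 24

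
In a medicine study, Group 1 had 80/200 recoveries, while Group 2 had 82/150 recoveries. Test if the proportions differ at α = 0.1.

p̂₁ = 0.4, p̂₂ = 0.547, pooled p̂ = 0.463. z = -2.723. Critical: ±1.645. Reject H₀.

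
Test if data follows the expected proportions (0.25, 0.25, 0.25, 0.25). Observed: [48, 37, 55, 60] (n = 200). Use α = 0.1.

Expected: [50.0, 50.0, 50.0, 50.0]. χ² = 5.96. df = 3, critical = 6.251. Fail to reject H₀.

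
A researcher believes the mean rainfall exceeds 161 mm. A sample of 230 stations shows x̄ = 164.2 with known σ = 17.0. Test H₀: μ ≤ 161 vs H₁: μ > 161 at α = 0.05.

z = 2.855. Critical value: 1.645. Reject H₀.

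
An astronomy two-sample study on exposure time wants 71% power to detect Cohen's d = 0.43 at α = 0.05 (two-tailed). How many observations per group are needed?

z_{α/2} = 1.96, z_β = Φ⁻¹(0.71) = 0.553. For small effect (d = 0.43): n per group = 2(z_{α/2} + z_β)²/d² = 2(1.96 + 0.553)²/0.43² = 68.3 → 69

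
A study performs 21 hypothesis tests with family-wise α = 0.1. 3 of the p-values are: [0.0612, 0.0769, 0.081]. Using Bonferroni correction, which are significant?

Bonferroni α = 0.1/21 = 0.00476. None of the given p-values are significant.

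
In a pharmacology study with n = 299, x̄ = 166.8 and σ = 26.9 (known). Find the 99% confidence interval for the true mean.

CI = x̄ ± z*(σ/√n) = 166.8 ± 2.576(26.9/√299) = 166.8 ± 4.01 = (162.79, 170.81)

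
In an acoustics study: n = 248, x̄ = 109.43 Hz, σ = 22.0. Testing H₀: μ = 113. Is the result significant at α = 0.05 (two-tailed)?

z = (109.43 - 113)/(22.0/√248) = -2.555. Since |z| > 1.96, significant at α = 0.05.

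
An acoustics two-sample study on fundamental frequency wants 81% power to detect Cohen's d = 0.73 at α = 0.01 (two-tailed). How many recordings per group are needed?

z_{α/2} = 2.576, z_β = Φ⁻¹(0.81) = 0.878. For medium effect (d = 0.73): n per group = 2(z_{α/2} + z_β)²/d² = 2(2.576 + 0.878)²/0.73² = 44.8 → 45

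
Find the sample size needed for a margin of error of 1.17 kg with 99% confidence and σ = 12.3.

n = (z*σ/E)² = (2.576×12.3/1.17)² = 733.4 → n = 734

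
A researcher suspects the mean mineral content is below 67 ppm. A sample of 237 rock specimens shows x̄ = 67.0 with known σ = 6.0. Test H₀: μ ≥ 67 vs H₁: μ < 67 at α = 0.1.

z = 0.0. Critical value: -1.28. Fail to reject H₀.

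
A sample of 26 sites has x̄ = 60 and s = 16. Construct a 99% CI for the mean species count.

CI = x̄ ± t*(s/√n) = 60 ± 2.787(16/√26) = (51.25, 68.75)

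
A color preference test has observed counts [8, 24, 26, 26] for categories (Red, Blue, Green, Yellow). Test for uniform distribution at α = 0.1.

Expected = 21 each. χ² = Σ(O-E)²/E = 10.857. df = 3, critical value = 6.251. Reject H₀.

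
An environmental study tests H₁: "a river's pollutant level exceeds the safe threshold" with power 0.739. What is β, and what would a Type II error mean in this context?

β = 1 - power = 1 - 0.739 = 0.261. A Type II error is failing to reject H₀ when H₀ is false (false negative) — here, failing to conclude that a river's pollutant level exceeds the safe threshold when in fact it is true. Consequence: allowing unsafe pollution to continue.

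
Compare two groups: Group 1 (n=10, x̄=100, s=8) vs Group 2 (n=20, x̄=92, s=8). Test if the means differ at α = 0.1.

Pooled sp = 8.0. t = 2.582, df = 28. Critical t = ±1.701. Reject H₀.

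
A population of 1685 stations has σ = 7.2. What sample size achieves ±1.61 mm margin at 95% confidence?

Without FPC: n₀ = (1.96×7.2/1.61)² = 76.829. With FPC: n = n₀N/(n₀+N-1) = 73.5 → n = 74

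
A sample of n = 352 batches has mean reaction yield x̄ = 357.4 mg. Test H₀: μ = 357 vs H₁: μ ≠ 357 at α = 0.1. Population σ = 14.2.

z = (x̄ - μ₀)/(σ/√n) = (357.4 - 357)/(14.2/√352) = 0.528. Critical value: ±1.645. Since |0.528| ≤ 1.645, Fail to reject H₀.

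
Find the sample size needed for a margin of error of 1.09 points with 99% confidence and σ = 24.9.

n = (z*σ/E)² = (2.576×24.9/1.09)² = 3462.9 → n = 3463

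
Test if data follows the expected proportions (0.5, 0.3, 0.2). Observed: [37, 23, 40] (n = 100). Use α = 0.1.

Expected: [50.0, 30.0, 20.0]. χ² = 25.013. df = 2, critical = 4.605. Reject H₀.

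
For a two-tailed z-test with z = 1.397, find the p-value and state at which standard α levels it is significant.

p = 2·P(Z > |1.397|) = 2·(1 - Φ(1.397)) ≈ 0.1624. Not significant at any standard level.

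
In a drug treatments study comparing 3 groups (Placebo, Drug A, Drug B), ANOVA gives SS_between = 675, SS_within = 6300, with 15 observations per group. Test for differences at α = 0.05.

df_between = 2, df_within = 42. F = MS_between/MS_within = 337.5/150.0 = 2.25. F_crit ≈ 3.22. Fail to reject H₀.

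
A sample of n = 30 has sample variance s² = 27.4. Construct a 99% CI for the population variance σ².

df = 29. χ²_{0.005} = 52.336, χ²_{0.995} = 13.121. CI for σ² = ((n-1)s²/χ²_{α/2}, (n-1)s²/χ²_{1-α/2}) = (29·27.4/52.336, 29·27.4/13.121) = (15.18, 60.56)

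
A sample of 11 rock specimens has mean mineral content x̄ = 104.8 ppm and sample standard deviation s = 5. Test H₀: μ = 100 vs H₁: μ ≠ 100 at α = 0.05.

t = (x̄ - μ₀)/(s/√n) = (104.8 - 100)/(5/√11) = 3.184. df = 10, critical t = ±2.228. Reject H₀.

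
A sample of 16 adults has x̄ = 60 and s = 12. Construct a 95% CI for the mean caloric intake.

CI = x̄ ± t*(s/√n) = 60 ± 2.131(12/√16) = (53.61, 66.39)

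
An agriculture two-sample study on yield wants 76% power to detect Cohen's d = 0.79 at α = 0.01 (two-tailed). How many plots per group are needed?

z_{α/2} = 2.576, z_β = Φ⁻¹(0.76) = 0.706. For medium effect (d = 0.79): n per group = 2(z_{α/2} + z_β)²/d² = 2(2.576 + 0.706)²/0.79² = 34.5 → 35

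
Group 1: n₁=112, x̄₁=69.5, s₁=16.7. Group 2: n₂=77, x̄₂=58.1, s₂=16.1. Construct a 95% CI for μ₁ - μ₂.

Difference = 11.4. SE = √(16.7²/112 + 16.1²/77) = 2.42. CI = (6.66, 16.14)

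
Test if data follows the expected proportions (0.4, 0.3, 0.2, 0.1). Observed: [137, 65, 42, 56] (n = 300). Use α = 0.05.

Expected: [120.0, 90.0, 60.0, 30.0]. χ² = 37.286. df = 3, critical = 7.815. Reject H₀.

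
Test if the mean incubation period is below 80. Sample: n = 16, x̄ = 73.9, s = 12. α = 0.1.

t = (73.9 - 80)/(12/√16) = -2.033, df = 15. Critical t = -1.341. Reject H₀.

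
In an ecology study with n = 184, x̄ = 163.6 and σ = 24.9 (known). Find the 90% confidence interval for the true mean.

CI = x̄ ± z*(σ/√n) = 163.6 ± 1.645(24.9/√184) = 163.6 ± 3.02 = (160.58, 166.62)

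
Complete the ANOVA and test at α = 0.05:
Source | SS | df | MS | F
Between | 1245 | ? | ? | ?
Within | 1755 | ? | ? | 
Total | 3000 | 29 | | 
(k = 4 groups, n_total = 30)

df_between = 3, df_within = 26. MS_between = 415.0, MS_within = 67.5. F = 6.148, F_crit ≈ 2.975. Reject H₀.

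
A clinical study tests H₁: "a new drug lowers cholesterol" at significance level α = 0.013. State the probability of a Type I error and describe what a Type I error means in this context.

P(Type I error) = α = 0.013. A Type I error is rejecting H₀ when H₀ is actually true (false positive) — here, concluding that a new drug lowers cholesterol when in fact this is not the case. Consequence: approving an ineffective drug — patients take a useless medication and may skip effective alternatives.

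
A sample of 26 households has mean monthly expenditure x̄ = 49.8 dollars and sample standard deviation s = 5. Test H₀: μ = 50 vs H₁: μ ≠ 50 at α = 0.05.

t = (x̄ - μ₀)/(s/√n) = (49.8 - 50)/(5/√26) = -0.204. df = 25, critical t = ±2.06. Fail to reject H₀.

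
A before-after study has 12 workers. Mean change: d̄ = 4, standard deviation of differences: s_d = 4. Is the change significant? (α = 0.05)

t = d̄/(s_d/√n) = 4/(4/√12) = 3.464. df = 11, critical t = ±2.201. Reject H₀.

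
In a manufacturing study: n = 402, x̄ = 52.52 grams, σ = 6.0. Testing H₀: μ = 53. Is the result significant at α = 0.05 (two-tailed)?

z = (52.52 - 53)/(6.0/√402) = -1.604. Since |z| ≤ 1.96, not significant at α = 0.05.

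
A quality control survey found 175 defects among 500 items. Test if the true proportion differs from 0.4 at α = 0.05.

p̂ = 0.35, p₀ = 0.4. z = (p̂ - p₀)/√(p₀(1-p₀)/n) = -2.282. Critical: ±1.96. Reject H₀.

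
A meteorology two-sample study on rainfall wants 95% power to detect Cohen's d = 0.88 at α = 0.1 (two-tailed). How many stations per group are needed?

z_{α/2} = 1.645, z_β = Φ⁻¹(0.95) = 1.645. For large effect (d = 0.88): n per group = 2(z_{α/2} + z_β)²/d² = 2(1.645 + 1.645)²/0.88² = 28.0 → 28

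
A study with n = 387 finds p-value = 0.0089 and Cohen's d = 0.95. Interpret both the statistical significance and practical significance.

Statistically significant (p = 0.0089 < 0.05). Cohen's d = 0.95 indicates a large effect size. Both statistical and practical significance should be considered.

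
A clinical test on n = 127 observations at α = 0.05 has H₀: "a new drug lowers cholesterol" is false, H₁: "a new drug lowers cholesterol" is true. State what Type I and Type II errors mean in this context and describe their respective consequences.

Type I (false positive): concluding that a new drug lowers cholesterol when it is not — approving an ineffective drug — patients take a useless medication and may skip effective alternatives. Type II (false negative): failing to conclude that a new drug lowers cholesterol when it is — shelving an effective drug — patients miss out on a treatment that would have helped. Which is costlier depends on domain priorities and is a judgement call rather than a statistical fact.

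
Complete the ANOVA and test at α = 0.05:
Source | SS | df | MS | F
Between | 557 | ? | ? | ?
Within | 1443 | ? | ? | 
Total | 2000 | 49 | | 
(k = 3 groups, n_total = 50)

df_between = 2, df_within = 47. MS_between = 278.5, MS_within = 30.7. F = 9.071, F_crit ≈ 3.195. Reject H₀.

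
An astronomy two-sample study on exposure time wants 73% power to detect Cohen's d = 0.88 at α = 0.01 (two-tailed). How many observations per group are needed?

z_{α/2} = 2.576, z_β = Φ⁻¹(0.73) = 0.613. For large effect (d = 0.88): n per group = 2(z_{α/2} + z_β)²/d² = 2(2.576 + 0.613)²/0.88² = 26.3 → 27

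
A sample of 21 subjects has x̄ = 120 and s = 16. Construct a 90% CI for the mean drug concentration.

CI = x̄ ± t*(s/√n) = 120 ± 1.725(16/√21) = (113.98, 126.02)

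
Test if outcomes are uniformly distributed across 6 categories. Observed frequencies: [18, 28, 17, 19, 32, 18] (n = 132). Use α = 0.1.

Expected = 22 each. χ² = Σ(O-E)²/E = 9.182. df = 5, critical value = 9.236. Fail to reject H₀.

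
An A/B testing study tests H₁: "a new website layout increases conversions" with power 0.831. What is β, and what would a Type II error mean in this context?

β = 1 - power = 1 - 0.831 = 0.169. A Type II error is failing to reject H₀ when H₀ is false (false negative) — here, failing to conclude that a new website layout increases conversions when in fact it is true. Consequence: discarding a layout that would have improved conversions — lost revenue.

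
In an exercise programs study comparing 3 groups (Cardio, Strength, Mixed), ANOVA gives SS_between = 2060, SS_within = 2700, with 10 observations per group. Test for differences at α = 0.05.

df_between = 2, df_within = 27. F = MS_between/MS_within = 1030.0/100.0 = 10.3. F_crit ≈ 3.354. Reject H₀. At least one mean differs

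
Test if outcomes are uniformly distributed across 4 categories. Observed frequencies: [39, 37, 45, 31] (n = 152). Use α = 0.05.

Expected = 38 each. χ² = Σ(O-E)²/E = 2.632. df = 3, critical value = 7.815. Fail to reject H₀.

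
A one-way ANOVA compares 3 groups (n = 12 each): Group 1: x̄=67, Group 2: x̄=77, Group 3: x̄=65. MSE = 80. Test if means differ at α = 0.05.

Grand mean = 69.67. SS_between = 992.0, MS_between = 496.0. F = 6.2, F_crit ≈ 3.285. Reject H₀.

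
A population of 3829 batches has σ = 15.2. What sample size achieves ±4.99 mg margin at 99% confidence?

Without FPC: n₀ = (2.576×15.2/4.99)² = 61.571. With FPC: n = n₀N/(n₀+N-1) = 60.6 → n = 61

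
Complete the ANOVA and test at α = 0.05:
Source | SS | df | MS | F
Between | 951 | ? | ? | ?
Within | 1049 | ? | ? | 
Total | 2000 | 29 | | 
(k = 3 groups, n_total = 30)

df_between = 2, df_within = 27. MS_between = 475.5, MS_within = 38.85. F = 12.239, F_crit ≈ 3.354. Reject H₀.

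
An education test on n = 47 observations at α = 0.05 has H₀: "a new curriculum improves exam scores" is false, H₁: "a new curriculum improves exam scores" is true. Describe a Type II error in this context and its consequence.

Type II error: failing to reject H₀ when it is false — concluding that a new curriculum improves exam scores is not supported when in fact it is. Consequence: keeping the old curriculum when the new one would have helped students.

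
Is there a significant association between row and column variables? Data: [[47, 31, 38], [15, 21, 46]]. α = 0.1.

χ² = 13.769. df = 2, critical = 4.605. Reject H₀. Variables are dependent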